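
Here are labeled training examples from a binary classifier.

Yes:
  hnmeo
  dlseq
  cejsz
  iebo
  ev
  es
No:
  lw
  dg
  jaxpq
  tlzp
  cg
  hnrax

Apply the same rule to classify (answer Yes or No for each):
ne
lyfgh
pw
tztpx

Checking candidate rules against both groups, what survives is: contains 'e'.
ne: Yes (has 'e').
lyfgh: No (no 'e').
pw: No (no 'e').
tztpx: No (no 'e').

Yes, No, No, No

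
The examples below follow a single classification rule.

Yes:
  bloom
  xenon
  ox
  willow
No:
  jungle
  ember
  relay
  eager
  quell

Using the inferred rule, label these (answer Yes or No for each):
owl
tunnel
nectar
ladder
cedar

Yes, No, No, No, No

The common property of the 'Yes' items is: contains 'o'. No 'No' item has it.
owl: Yes (has 'o').
tunnel: No (no 'o').
nectar: No (no 'o').
ladder: No (no 'o').
cedar: No (no 'o').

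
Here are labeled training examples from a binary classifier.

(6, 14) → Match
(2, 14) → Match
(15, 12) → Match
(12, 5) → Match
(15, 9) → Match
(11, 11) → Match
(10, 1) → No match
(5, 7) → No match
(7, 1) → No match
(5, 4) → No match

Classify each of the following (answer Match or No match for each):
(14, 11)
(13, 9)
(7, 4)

Match, Match, No match

The classifier is using: sum ≥ 16.
(14, 11) → 14+11 = 25 → Match. (13, 9) → 13+9 = 22 → Match. (7, 4) → 7+4 = 11 → No match.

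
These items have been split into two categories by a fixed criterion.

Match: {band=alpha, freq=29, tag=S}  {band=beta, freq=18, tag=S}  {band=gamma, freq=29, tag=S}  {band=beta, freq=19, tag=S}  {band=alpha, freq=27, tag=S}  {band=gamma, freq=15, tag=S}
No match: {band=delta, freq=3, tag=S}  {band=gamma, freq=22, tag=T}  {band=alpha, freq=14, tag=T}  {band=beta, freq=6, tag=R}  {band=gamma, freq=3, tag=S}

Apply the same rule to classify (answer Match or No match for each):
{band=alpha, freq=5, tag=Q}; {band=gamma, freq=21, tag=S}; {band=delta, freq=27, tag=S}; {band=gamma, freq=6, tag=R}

No match, Match, Match, No match

The rule appears to be: tag is S AND freq ≥ 6.
{band=alpha, freq=5, tag=Q}: tag is Q, freq = 5 — doesn't match, so No match. {band=gamma, freq=21, tag=S}: tag is S, freq = 21 — passes, so Match. {band=delta, freq=27, tag=S}: tag is S, freq = 27 — passes, so Match. {band=gamma, freq=6, tag=R}: tag is R, freq = 6 — doesn't match, so No match.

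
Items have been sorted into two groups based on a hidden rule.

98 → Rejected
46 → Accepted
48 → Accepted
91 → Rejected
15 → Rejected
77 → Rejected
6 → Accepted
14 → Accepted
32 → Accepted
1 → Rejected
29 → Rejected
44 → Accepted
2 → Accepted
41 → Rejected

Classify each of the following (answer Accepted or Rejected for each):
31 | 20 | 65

Rejected, Accepted, Rejected

One predicate separates the groups cleanly: even AND at most 48.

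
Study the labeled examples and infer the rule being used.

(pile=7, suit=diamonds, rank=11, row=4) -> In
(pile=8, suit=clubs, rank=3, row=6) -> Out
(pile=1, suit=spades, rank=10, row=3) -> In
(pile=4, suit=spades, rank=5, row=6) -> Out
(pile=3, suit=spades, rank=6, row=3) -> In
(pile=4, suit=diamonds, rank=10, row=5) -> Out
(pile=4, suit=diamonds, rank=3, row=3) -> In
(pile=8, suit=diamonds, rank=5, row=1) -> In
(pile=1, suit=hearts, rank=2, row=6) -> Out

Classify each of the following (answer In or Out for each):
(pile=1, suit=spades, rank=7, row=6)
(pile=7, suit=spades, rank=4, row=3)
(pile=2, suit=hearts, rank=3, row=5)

The common property of the 'In' items is: row ≤ 4. No 'Out' item has it.
(pile=1, suit=spades, rank=7, row=6): Out (row = 6). (pile=7, suit=spades, rank=4, row=3): In (row = 3). (pile=2, suit=hearts, rank=3, row=5): Out (row = 5).

Out, In, Out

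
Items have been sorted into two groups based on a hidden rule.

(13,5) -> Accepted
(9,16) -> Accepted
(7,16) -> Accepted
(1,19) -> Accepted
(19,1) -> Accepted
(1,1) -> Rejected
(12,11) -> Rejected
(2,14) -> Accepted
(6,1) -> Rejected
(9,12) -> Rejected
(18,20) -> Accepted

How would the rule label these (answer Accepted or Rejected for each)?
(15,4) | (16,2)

The simplest hypothesis consistent with all the labels is: max ≥ 13.

Accepted, Accepted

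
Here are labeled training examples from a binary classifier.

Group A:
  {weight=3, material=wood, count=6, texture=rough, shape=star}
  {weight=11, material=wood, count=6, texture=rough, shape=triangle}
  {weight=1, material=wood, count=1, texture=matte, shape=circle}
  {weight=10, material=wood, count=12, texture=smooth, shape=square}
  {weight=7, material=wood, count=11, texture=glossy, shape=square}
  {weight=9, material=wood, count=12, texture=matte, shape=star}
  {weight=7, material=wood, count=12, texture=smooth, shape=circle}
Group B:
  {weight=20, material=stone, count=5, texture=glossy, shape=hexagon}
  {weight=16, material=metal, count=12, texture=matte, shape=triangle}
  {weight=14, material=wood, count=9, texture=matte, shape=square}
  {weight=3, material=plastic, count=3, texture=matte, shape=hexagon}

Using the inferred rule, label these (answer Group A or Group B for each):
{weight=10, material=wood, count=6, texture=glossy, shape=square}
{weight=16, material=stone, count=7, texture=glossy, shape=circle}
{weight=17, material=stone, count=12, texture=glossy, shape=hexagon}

Group A, Group B, Group B

'Group A' ⟺ material is wood AND weight ≤ 11.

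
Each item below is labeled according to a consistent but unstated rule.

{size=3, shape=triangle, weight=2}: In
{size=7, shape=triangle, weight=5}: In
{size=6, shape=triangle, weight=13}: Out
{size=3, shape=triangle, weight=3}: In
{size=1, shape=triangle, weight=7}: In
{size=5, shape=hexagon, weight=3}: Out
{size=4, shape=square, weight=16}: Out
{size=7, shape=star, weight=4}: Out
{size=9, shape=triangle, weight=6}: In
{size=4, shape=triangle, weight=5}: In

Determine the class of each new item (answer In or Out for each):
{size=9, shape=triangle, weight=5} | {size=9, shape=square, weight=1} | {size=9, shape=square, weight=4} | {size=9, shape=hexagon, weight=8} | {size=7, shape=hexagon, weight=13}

In, Out, Out, Out, Out

All 'In' examples share one property — shape is triangle AND weight ≤ 7 — and every 'Out' example lacks it.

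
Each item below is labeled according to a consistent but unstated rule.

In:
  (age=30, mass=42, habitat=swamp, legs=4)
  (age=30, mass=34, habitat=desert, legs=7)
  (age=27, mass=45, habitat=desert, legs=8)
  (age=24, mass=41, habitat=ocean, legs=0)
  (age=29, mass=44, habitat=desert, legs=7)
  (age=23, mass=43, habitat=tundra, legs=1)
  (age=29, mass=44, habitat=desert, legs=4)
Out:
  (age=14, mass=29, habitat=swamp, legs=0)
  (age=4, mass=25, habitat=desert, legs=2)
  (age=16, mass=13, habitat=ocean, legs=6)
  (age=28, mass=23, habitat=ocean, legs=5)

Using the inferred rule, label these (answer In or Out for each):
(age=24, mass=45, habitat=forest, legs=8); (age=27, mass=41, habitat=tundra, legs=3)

A rule that fits every label: mass ≥ 34 — true of each 'In' example, false of each 'Out' one.
(age=24, mass=45, habitat=forest, legs=8) → mass = 45 → In.
(age=27, mass=41, habitat=tundra, legs=3) → mass = 41 → In.

In, In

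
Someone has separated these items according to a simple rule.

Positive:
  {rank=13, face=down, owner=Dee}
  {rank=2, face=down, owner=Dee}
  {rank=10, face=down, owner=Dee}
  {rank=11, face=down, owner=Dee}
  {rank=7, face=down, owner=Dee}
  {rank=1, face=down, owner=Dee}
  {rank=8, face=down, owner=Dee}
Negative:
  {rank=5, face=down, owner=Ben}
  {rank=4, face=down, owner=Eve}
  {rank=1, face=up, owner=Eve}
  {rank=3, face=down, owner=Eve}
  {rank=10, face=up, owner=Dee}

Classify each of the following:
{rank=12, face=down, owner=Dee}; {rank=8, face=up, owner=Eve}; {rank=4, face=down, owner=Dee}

'Positive' ⟺ face is down AND owner is Dee.
{rank=12, face=down, owner=Dee} → face is down, owner is Dee → Positive.
{rank=8, face=up, owner=Eve} → face is up, owner is Eve → Negative.
{rank=4, face=down, owner=Dee} → face is down, owner is Dee → Positive.

Positive, Negative, Positive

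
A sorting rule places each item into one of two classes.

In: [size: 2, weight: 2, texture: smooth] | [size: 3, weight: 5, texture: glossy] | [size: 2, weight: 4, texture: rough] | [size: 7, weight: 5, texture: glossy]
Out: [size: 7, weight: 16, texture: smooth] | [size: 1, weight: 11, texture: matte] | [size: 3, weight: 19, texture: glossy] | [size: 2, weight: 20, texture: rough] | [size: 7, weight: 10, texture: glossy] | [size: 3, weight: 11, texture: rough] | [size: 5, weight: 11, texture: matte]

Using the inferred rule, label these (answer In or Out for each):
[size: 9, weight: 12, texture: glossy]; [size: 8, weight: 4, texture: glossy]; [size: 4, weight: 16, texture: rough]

The classifier is using: weight ≤ 5.

Out, In, Out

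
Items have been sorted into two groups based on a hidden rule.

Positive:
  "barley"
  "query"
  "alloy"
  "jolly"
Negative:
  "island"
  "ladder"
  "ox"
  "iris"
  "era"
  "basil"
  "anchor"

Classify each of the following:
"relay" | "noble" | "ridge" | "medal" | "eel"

All 'Positive' examples share one property — contains 'y' — and every 'Negative' example lacks it.
"relay": has 'y' — qualifies, so Positive.
"noble": no 'y' — doesn't match, so Negative.
"ridge": no 'y' — doesn't match, so Negative.
"medal": no 'y' — doesn't match, so Negative.
"eel": no 'y' — doesn't match, so Negative.

Positive, Negative, Negative, Negative, Negative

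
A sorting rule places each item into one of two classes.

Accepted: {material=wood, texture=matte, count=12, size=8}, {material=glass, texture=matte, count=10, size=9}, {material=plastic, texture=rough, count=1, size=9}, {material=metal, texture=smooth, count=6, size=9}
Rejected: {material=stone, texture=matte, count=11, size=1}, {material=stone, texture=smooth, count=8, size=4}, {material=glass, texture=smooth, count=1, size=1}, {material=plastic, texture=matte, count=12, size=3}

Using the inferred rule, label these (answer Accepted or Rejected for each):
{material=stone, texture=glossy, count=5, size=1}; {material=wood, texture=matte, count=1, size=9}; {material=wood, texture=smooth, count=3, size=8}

'Accepted' ⟺ size ≥ 8.
Rejected: {material=stone, texture=glossy, count=5, size=1}, since size = 1.
Accepted: {material=wood, texture=matte, count=1, size=9}, since size = 9.
Accepted: {material=wood, texture=smooth, count=3, size=8}, since size = 8.

Rejected, Accepted, Accepted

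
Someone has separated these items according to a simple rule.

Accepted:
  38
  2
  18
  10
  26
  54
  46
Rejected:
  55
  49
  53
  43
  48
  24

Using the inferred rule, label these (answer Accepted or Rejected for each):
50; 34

Accepted, Accepted

Comparing the two groups points to one rule — ≡ 2 (mod 4).
50: 50 mod 4 = 2 — checks out, so Accepted. 34: 34 mod 4 = 2 — checks out, so Accepted.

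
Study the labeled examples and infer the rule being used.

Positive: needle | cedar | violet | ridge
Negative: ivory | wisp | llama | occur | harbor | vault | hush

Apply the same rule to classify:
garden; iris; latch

Positive, Negative, Negative

The distinguishing property — contains 'e' — holds for all the 'Positive' cases and none of the 'Negative' cases.
garden: has 'e', meets the rule → Positive.
iris: no 'e', lacks this property → Negative.
latch: no 'e', lacks this property → Negative.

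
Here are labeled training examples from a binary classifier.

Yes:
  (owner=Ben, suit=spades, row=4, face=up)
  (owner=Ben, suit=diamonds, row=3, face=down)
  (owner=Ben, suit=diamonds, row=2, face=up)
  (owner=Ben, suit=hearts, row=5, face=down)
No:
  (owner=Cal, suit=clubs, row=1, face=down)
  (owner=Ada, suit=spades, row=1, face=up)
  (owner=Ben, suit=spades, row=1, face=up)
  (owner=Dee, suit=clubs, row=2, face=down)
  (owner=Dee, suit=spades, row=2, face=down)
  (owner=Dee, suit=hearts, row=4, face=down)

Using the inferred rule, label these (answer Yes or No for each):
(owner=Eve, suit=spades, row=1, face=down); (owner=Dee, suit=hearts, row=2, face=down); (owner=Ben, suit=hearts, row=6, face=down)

No, No, Yes

'Yes' ⟺ owner is Ben AND row ≥ 2.
(owner=Eve, suit=spades, row=1, face=down): owner is Eve, row = 1 — does not fit, so No.
(owner=Dee, suit=hearts, row=2, face=down): owner is Dee, row = 2 — does not fit, so No.
(owner=Ben, suit=hearts, row=6, face=down): owner is Ben, row = 6 — matches, so Yes.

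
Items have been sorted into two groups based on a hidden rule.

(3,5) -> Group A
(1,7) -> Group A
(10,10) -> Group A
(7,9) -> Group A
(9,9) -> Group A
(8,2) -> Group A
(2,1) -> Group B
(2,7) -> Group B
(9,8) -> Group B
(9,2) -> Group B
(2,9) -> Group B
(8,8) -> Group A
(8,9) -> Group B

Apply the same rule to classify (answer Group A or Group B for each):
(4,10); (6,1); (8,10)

Rule: sum is even. This holds for each 'Group A' example and fails for each 'Group B' one.
(4,10): 4+10 = 14, meets the rule → Group A. (6,1): 6+1 = 7, fails this test → Group B. (8,10): 8+10 = 18, meets the rule → Group A.

Group A, Group B, Group A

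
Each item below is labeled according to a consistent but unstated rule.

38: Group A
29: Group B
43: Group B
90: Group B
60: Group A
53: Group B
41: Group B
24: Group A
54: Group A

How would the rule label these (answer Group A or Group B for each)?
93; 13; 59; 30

Group B, Group B, Group B, Group A

'Group A' ⟺ even AND at most 60.
Group B: 93, since 93 is odd, 93 > 60. Group B: 13, since 13 is odd, 13 ≤ 60. Group B: 59, since 59 is odd, 59 ≤ 60. Group A: 30, since 30 is even, 30 ≤ 60.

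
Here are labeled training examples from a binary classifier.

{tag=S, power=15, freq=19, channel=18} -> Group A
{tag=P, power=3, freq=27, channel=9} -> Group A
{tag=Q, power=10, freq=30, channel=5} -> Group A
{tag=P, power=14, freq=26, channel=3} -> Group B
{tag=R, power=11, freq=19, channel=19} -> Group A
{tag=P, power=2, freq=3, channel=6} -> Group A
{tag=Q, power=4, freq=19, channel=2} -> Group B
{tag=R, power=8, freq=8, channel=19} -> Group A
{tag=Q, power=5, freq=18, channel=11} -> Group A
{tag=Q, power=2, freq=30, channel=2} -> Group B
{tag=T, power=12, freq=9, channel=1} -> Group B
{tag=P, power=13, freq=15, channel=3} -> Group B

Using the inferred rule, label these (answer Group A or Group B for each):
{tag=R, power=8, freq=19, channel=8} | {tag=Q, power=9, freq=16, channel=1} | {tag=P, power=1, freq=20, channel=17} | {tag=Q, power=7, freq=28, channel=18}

Group A, Group B, Group A, Group A

One predicate separates the groups cleanly: channel ≥ 5.
{tag=R, power=8, freq=19, channel=8} → channel = 8 → Group A.
{tag=Q, power=9, freq=16, channel=1} → channel = 1 → Group B.
{tag=P, power=1, freq=20, channel=17} → channel = 17 → Group A.
{tag=Q, power=7, freq=28, channel=18} → channel = 18 → Group A.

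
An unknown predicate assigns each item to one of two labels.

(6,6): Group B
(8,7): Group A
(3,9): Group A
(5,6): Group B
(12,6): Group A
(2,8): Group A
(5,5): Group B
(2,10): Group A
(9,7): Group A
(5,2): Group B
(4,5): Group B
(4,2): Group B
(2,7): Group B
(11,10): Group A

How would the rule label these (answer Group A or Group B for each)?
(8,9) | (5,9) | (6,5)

All 'Group A' examples share one property — max ≥ 8 — and every 'Group B' example lacks it.
(8,9) — max 9, hence Group A.
(5,9) — max 9, hence Group A.
(6,5) — max 6, hence Group B.

Group A, Group A, Group B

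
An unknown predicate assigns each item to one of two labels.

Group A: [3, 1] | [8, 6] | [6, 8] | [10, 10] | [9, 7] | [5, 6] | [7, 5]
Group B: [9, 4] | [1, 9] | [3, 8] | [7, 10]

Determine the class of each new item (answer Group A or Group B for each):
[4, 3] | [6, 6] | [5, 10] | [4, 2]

The classifier is using: |first − second| ≤ 2.

Group A, Group A, Group B, Group A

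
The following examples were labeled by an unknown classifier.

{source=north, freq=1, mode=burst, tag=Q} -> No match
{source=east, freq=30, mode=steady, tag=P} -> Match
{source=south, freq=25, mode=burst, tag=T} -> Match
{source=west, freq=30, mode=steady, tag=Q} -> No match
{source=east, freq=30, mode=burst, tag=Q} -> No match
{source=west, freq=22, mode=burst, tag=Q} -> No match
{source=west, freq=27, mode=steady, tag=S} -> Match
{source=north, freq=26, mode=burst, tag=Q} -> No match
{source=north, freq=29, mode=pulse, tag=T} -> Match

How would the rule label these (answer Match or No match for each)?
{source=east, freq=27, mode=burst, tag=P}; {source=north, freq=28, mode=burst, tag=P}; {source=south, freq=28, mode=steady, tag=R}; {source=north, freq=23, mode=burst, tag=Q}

The rule appears to be: tag is not Q.
{source=east, freq=27, mode=burst, tag=P}: tag is P — passes, so Match.
{source=north, freq=28, mode=burst, tag=P}: tag is P — passes, so Match.
{source=south, freq=28, mode=steady, tag=R}: tag is R — passes, so Match.
{source=north, freq=23, mode=burst, tag=Q}: tag is Q — fails the rule, so No match.

Match, Match, Match, No match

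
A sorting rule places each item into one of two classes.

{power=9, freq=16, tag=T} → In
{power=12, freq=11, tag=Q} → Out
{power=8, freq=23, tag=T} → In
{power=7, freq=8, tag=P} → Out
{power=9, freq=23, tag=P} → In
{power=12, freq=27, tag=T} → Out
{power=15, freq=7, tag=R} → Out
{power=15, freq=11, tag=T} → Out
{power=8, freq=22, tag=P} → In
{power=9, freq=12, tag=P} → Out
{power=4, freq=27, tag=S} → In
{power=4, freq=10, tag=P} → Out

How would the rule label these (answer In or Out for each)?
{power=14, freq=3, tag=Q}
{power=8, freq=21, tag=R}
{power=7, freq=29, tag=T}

The classifier is using: power ≤ 9 AND freq ≥ 16.
{power=14, freq=3, tag=Q}: power = 14, freq = 3 — doesn't qualify, so Out. {power=8, freq=21, tag=R}: power = 8, freq = 21 — checks out, so In. {power=7, freq=29, tag=T}: power = 7, freq = 29 — checks out, so In.

Out, In, In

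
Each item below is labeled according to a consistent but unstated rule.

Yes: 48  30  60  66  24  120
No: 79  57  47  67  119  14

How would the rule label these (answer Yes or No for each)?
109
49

No, No

One predicate separates the groups cleanly: multiple of 6.
109: No (109 = 6·18 + 1).
49: No (49 = 6·8 + 1).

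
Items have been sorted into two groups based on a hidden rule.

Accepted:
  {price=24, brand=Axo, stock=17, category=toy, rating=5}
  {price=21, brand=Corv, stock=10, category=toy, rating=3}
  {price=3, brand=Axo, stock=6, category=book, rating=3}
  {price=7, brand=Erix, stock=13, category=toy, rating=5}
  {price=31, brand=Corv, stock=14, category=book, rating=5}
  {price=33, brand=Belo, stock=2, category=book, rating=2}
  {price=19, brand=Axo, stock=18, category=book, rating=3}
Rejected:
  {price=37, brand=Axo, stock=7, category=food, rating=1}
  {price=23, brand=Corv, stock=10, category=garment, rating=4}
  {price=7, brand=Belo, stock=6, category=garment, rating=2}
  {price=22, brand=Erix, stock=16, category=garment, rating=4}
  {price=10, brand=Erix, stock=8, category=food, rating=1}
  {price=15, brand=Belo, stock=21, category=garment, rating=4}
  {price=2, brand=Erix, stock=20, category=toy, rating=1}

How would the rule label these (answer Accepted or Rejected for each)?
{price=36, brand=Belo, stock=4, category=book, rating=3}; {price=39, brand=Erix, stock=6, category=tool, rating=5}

'Accepted' ⟺ category is not garment AND rating ≥ 2.
{price=36, brand=Belo, stock=4, category=book, rating=3}: Accepted (category is book, rating = 3).
{price=39, brand=Erix, stock=6, category=tool, rating=5}: Accepted (category is tool, rating = 5).

Accepted, Accepted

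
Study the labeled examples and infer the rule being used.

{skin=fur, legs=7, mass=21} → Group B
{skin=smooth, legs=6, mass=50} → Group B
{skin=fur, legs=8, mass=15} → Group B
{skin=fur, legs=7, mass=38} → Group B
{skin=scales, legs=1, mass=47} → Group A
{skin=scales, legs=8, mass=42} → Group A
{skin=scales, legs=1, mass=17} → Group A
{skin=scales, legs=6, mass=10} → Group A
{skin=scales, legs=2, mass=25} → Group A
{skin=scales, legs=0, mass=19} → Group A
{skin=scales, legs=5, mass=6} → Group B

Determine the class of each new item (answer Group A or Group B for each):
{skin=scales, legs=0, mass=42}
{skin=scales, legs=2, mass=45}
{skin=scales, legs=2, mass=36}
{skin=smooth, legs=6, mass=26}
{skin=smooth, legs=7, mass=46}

Rule: skin is scales AND mass ≥ 10. This holds for each 'Group A' example and fails for each 'Group B' one.

Group A, Group A, Group A, Group B, Group B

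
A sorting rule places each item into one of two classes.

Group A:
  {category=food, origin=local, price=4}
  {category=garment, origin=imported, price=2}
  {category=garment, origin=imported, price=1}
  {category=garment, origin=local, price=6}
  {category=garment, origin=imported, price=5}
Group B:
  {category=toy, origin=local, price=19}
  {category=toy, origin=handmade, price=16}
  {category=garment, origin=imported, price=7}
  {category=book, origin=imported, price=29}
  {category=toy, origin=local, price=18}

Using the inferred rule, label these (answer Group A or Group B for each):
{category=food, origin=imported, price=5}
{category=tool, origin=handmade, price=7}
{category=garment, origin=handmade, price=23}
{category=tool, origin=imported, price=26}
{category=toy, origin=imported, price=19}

Group A, Group B, Group B, Group B, Group B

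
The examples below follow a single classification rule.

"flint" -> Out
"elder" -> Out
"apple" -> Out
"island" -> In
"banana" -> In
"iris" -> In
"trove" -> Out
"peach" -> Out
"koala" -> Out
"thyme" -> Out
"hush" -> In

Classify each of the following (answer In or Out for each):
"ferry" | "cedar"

Out, Out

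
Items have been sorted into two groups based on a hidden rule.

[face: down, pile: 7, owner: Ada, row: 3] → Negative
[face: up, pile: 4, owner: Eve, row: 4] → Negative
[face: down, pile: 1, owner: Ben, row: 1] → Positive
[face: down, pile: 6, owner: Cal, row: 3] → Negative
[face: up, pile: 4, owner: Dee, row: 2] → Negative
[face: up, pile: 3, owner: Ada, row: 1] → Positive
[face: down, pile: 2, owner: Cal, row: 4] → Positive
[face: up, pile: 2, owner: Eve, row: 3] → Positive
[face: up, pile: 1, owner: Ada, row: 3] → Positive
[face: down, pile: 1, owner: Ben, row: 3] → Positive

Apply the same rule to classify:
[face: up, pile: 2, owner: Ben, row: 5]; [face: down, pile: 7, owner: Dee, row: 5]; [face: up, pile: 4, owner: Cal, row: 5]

'Positive' ⟺ pile ≤ 3.

Positive, Negative, Negative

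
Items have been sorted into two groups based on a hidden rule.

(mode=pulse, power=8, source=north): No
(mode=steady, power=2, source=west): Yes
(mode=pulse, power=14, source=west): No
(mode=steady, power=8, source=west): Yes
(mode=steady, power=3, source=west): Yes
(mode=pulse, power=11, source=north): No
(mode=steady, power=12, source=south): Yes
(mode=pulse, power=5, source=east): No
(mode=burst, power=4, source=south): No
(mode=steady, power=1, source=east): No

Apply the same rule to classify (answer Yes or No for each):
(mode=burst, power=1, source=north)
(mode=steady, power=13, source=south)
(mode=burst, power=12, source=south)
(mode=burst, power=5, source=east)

No, Yes, No, No

'Yes' ⟺ mode is steady AND power ≥ 2.
(mode=burst, power=1, source=north) — mode is burst, power = 1, hence No.
(mode=steady, power=13, source=south) — mode is steady, power = 13, hence Yes.
(mode=burst, power=12, source=south) — mode is burst, power = 12, hence No.
(mode=burst, power=5, source=east) — mode is burst, power = 5, hence No.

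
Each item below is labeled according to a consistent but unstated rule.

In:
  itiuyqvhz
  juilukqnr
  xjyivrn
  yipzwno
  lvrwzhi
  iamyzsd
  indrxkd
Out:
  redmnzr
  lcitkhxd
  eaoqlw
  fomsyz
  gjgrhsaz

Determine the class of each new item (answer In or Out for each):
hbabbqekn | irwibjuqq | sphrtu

The common property of the 'In' items is: odd length AND contains 'i'. No 'Out' item has it.
hbabbqekn — length 9, no 'i', hence Out. irwibjuqq — length 9, has 'i', hence In. sphrtu — length 6, no 'i', hence Out.

Out, In, Out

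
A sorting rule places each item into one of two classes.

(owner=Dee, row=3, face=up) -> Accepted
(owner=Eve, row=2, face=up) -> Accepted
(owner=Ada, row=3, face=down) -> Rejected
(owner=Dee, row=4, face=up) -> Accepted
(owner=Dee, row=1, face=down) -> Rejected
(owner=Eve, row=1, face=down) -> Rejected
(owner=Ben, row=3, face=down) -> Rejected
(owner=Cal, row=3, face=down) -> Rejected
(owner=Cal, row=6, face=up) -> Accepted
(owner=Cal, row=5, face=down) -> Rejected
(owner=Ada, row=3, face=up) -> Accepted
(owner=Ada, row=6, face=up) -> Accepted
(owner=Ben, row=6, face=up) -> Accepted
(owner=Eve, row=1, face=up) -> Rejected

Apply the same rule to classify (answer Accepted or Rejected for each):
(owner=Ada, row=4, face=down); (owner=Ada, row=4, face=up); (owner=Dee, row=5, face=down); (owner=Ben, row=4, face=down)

Rule: face is up AND row ≥ 2. This holds for each 'Accepted' example and fails for each 'Rejected' one.

Rejected, Accepted, Rejected, Rejected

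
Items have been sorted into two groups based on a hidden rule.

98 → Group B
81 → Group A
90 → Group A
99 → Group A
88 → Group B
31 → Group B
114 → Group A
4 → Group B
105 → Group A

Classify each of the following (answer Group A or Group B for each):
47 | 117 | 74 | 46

Group B, Group A, Group B, Group B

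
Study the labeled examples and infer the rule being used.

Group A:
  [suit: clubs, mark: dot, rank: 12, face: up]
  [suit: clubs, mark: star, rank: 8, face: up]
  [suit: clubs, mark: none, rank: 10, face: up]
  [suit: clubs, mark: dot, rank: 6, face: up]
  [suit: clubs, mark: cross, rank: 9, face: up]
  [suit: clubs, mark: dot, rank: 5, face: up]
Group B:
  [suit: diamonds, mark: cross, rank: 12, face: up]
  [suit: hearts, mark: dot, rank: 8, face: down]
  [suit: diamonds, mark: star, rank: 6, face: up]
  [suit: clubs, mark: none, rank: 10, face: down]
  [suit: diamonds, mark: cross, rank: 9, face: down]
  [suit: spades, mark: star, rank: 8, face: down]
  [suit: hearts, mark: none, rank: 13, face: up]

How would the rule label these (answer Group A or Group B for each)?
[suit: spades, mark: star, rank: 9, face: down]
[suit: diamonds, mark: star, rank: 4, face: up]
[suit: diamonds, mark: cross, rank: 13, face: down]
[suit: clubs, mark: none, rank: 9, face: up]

Group B, Group B, Group B, Group A

The pattern is that an item is 'Group A' exactly when: suit is clubs AND face is up.
[suit: spades, mark: star, rank: 9, face: down]: suit is spades, face is down — does not satisfy this, so Group B.
[suit: diamonds, mark: star, rank: 4, face: up]: suit is diamonds, face is up — does not satisfy this, so Group B.
[suit: diamonds, mark: cross, rank: 13, face: down]: suit is diamonds, face is down — does not satisfy this, so Group B.
[suit: clubs, mark: none, rank: 9, face: up]: suit is clubs, face is up — matches, so Group A.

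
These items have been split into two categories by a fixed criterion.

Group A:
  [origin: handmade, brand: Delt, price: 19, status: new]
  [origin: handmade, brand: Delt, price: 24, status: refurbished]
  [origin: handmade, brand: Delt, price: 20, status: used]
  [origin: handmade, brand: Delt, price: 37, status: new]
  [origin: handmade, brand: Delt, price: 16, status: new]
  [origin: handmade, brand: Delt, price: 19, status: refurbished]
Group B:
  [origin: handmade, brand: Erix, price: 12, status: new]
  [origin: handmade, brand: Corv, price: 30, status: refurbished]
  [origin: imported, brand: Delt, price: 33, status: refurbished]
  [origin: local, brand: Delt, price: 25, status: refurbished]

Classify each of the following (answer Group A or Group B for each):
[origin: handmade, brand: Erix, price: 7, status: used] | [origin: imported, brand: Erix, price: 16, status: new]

One predicate separates the groups cleanly: brand is Delt AND origin is handmade.

Group B, Group B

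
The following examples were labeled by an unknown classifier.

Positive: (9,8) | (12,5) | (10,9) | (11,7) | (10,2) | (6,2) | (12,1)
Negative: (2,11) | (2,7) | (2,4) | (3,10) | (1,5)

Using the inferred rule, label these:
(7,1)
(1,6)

Positive, Negative

The distinguishing property — first > second — holds for all the 'Positive' cases and none of the 'Negative' cases.
Positive: (7,1), since 7 > 1. Negative: (1,6), since 1 < 6.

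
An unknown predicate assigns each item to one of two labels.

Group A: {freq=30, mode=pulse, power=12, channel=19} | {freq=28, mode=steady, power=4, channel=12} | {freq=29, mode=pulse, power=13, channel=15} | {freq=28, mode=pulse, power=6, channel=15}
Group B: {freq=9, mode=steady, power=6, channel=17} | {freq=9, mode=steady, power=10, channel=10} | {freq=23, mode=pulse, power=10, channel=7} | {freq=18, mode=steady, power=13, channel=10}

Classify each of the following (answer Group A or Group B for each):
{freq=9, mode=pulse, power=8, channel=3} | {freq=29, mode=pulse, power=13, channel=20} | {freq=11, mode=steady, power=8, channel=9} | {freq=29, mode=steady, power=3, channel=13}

Group B, Group A, Group B, Group A

One predicate separates the groups cleanly: freq ≥ 28.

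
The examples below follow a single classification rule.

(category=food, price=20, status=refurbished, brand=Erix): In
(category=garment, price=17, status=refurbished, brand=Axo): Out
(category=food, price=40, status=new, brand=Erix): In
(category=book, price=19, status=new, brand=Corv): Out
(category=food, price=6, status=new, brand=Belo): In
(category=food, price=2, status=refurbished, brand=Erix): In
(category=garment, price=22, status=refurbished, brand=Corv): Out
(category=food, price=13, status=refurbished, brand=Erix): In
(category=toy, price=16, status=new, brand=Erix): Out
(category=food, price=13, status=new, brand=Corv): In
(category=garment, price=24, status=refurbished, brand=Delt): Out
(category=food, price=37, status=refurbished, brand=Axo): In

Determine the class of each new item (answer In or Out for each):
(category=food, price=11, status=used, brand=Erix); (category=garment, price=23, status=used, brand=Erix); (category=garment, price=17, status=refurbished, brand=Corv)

In, Out, Out

'In' ⟺ category is food.
(category=food, price=11, status=used, brand=Erix): category is food — passes, so In.
(category=garment, price=23, status=used, brand=Erix): category is garment — fails the rule, so Out.
(category=garment, price=17, status=refurbished, brand=Corv): category is garment — fails the rule, so Out.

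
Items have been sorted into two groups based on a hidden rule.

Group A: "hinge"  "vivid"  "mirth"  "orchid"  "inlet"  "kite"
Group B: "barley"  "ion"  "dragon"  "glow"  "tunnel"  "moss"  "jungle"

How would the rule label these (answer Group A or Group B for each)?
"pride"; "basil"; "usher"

The rule appears to be: length ≥ 4 AND contains 'i'.
"pride" — length 5, has 'i', hence Group A. "basil" — length 5, has 'i', hence Group A. "usher" — length 5, no 'i', hence Group B.

Group A, Group A, Group B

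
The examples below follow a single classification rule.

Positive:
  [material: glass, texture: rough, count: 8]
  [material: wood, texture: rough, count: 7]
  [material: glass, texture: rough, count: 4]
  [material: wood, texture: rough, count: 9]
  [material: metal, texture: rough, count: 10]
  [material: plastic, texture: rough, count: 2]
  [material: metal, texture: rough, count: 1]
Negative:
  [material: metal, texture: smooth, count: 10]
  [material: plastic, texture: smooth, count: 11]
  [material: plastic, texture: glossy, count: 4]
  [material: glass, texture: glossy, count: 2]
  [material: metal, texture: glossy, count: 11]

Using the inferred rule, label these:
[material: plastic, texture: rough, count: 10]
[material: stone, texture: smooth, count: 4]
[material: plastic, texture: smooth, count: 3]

Positive, Negative, Negative

The classifier is using: texture is rough.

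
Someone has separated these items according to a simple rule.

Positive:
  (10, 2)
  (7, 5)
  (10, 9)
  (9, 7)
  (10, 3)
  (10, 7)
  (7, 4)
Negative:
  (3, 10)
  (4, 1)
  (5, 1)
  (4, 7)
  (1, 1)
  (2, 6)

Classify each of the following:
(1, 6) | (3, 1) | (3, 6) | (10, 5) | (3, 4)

Negative, Negative, Negative, Positive, Negative

Every 'Positive' example satisfies: first ≥ 6. None of the 'Negative' examples do.
(1, 6) → first 1 → Negative. (3, 1) → first 3 → Negative. (3, 6) → first 3 → Negative. (10, 5) → first 10 → Positive. (3, 4) → first 3 → Negative.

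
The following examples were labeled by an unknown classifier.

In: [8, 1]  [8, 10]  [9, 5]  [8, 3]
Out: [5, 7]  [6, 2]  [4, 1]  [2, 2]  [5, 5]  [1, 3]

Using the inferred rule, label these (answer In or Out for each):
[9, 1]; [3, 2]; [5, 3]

In, Out, Out

One predicate separates the groups cleanly: first ≥ 7.
[9, 1]: first 9 — checks out, so In.
[3, 2]: first 3 — fails this test, so Out.
[5, 3]: first 5 — fails this test, so Out.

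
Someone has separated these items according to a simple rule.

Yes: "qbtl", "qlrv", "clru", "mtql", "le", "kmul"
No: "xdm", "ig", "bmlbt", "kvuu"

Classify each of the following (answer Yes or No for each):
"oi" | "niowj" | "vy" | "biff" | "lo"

The classifier is using: even length AND contains 'l'.
"oi" → length 2, no 'l' → No. "niowj" → length 5, no 'l' → No. "vy" → length 2, no 'l' → No. "biff" → length 4, no 'l' → No. "lo" → length 2, has 'l' → Yes.

No, No, No, No, Yes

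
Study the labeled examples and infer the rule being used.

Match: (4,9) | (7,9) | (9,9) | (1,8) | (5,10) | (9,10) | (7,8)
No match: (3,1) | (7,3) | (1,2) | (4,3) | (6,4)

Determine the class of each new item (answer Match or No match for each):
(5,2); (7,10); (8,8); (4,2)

No match, Match, Match, No match

'Match' ⟺ second ≥ 5.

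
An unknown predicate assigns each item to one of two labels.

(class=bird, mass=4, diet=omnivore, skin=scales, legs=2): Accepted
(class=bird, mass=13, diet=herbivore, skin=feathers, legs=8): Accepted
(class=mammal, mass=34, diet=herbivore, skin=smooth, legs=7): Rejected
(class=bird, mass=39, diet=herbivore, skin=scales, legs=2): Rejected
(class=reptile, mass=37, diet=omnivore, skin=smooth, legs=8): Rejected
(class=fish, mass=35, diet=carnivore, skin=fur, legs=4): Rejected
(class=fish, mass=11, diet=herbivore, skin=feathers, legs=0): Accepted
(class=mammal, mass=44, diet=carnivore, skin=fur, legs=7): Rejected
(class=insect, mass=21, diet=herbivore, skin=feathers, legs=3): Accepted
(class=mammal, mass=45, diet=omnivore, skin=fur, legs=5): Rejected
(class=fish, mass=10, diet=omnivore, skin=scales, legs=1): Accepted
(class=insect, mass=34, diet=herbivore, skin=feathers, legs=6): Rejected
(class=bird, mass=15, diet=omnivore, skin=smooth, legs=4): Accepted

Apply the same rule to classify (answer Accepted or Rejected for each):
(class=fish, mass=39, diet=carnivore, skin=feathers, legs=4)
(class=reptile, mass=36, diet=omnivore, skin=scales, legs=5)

Rejected, Rejected

The rule appears to be: mass ≤ 21.
(class=fish, mass=39, diet=carnivore, skin=feathers, legs=4): mass = 39 — lacks this property, so Rejected. (class=reptile, mass=36, diet=omnivore, skin=scales, legs=5): mass = 36 — lacks this property, so Rejected.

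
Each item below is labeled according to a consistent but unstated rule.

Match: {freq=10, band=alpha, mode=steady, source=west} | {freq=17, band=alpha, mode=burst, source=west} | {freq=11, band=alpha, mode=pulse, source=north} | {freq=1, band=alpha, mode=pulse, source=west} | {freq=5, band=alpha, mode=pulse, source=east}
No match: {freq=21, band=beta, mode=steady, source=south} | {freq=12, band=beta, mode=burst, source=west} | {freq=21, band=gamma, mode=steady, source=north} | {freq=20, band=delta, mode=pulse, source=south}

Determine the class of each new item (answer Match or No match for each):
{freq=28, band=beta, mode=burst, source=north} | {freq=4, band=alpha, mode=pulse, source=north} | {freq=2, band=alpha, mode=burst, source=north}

No match, Match, Match

'Match' ⟺ band is alpha.
{freq=28, band=beta, mode=burst, source=north}: band is beta, does not satisfy this → No match. {freq=4, band=alpha, mode=pulse, source=north}: band is alpha, meets the rule → Match. {freq=2, band=alpha, mode=burst, source=north}: band is alpha, meets the rule → Match.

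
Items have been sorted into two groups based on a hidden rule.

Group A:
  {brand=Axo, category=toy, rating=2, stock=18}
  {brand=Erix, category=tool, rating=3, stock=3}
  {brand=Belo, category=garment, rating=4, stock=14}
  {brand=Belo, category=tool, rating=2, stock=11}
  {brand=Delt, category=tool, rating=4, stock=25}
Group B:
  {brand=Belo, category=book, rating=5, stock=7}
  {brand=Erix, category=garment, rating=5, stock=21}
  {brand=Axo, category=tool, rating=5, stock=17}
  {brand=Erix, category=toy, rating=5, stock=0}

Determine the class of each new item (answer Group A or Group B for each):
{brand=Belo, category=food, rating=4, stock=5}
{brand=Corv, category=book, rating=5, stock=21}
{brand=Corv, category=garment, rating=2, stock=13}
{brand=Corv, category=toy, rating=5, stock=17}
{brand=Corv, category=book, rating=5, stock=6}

One predicate separates the groups cleanly: rating ≤ 4.
{brand=Belo, category=food, rating=4, stock=5}: Group A (rating = 4).
{brand=Corv, category=book, rating=5, stock=21}: Group B (rating = 5).
{brand=Corv, category=garment, rating=2, stock=13}: Group A (rating = 2).
{brand=Corv, category=toy, rating=5, stock=17}: Group B (rating = 5).
{brand=Corv, category=book, rating=5, stock=6}: Group B (rating = 5).

Group A, Group B, Group A, Group B, Group B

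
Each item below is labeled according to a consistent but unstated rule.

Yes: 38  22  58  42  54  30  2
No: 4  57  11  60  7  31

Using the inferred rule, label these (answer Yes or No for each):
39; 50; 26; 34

No, Yes, Yes, Yes

The pattern is that an item is 'Yes' exactly when: ≡ 2 (mod 4).
39: 39 mod 4 = 3 — doesn't qualify, so No.
50: 50 mod 4 = 2 — meets the rule, so Yes.
26: 26 mod 4 = 2 — meets the rule, so Yes.
34: 34 mod 4 = 2 — meets the rule, so Yes.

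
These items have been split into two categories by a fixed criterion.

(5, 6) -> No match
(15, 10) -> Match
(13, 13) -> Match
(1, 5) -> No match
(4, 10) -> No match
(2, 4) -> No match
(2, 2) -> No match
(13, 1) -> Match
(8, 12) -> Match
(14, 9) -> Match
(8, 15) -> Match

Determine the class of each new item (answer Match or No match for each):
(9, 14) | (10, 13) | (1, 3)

Match, Match, No match

The classifier is using: first ≥ 6.
(9, 14) — first 9, hence Match.
(10, 13) — first 10, hence Match.
(1, 3) — first 1, hence No match.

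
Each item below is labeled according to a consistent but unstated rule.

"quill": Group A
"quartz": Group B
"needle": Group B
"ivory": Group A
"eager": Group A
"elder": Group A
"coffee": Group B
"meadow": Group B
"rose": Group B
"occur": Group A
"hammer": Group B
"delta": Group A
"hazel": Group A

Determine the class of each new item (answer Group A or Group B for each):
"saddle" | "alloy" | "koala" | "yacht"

The simplest hypothesis consistent with all the labels is: odd length.
Group B: "saddle", since length 6.
Group A: "alloy", since length 5.
Group A: "koala", since length 5.
Group A: "yacht", since length 5.

Group B, Group A, Group A, Group A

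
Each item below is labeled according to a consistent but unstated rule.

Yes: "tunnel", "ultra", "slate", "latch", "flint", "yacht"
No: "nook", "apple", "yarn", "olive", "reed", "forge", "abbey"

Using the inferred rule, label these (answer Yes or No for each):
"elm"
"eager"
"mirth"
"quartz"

No, No, Yes, Yes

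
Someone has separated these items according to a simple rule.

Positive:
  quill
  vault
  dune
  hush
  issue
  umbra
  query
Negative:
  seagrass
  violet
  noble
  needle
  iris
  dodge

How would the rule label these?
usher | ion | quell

Positive, Negative, Positive

'Positive' ⟺ contains 'u'.
usher: has 'u', checks out → Positive.
ion: no 'u', does not pass → Negative.
quell: has 'u', checks out → Positive.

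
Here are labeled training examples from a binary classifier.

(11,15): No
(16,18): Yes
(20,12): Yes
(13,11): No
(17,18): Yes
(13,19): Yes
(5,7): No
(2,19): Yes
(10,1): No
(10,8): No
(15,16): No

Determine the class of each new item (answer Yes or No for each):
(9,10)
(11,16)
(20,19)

No, No, Yes

The classifier is using: max ≥ 17.
(9,10): No (max 10). (11,16): No (max 16). (20,19): Yes (max 20).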